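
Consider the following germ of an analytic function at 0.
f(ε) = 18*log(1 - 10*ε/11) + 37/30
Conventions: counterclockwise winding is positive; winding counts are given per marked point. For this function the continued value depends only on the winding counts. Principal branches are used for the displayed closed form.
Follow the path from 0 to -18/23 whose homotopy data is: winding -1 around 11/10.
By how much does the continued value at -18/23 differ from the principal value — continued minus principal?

The rational part is single-valued and drops out of the difference; each branch term changes only by its own monodromy.
(18)*log(1 - ε/(11/10)): each positive loop around 11/10 adds 2*pi*i to the log, so winding -1 contributes (18)*(-1)*2*pi*i = -(36)*pi*i.
Summing the contributions at ε = -18/23 gives -(36)*pi*i.

Continued minus principal equals -(36)*pi*i.


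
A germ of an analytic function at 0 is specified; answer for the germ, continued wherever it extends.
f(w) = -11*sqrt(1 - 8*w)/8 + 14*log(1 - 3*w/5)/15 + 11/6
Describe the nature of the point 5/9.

There is no denominator, hence no pole anywhere.
Branch term log(1 - w/(5/3)): argument at 5/9 is 2/3, nonzero, so 5/9 is not its branch point (a point on a principal cut is still regular for the continued germ).
Branch term sqrt(1 - w/(1/8)): argument at 5/9 is -31/9, nonzero, so 5/9 is not its branch point (a point on a principal cut is still regular for the continued germ).
So the germ continues analytically to 5/9.

The point is a regular point.


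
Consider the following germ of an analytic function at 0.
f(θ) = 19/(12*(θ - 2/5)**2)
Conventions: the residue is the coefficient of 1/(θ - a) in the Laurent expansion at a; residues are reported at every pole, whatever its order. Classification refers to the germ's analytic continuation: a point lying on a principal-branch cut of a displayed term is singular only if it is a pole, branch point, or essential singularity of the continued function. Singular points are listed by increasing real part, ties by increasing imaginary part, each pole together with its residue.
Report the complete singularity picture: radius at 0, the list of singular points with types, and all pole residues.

Radius of convergence at 0: 2/5.
At 2/5: a pole of order 2; residue 0.

Denominator factor (θ - 2/5)^2: pole of order 2 at 2/5, modulus 2/5.
The radius of convergence is the smallest modulus among the singular points: 2/5.
At the order-2 pole 2/5 set g(θ) = (θ - (2/5))^2*f(θ) = 19/12.
Order-2 pole: residue = g'(a); g'(2/5) = 0, so the residue is 0.


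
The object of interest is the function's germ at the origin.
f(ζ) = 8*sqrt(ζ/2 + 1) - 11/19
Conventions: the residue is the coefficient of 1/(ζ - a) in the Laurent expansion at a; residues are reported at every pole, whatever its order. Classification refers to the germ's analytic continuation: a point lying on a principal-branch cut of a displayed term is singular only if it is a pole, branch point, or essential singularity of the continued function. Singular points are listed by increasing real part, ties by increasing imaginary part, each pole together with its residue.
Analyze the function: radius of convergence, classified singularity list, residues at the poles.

Radius of convergence at 0: 2.
At -2: an algebraic (square-root) branch point.

Branch term (8)*sqrt(1 - ζ/(-2)): its argument vanishes at ζ = -2, a square-root branch point, modulus 2.
The radius of convergence is the smallest modulus among the singular points: 2.


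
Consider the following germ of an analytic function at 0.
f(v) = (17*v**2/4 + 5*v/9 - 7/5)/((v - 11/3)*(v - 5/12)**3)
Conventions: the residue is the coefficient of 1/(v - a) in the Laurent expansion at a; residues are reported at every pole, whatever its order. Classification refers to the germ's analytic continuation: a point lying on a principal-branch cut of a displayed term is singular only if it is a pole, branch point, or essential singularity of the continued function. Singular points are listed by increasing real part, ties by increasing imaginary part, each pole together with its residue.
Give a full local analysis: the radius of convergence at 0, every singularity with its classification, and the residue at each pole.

Radius of convergence at 0: 5/12.
At 5/12: a pole of order 3; residue -499184/296595.
At 11/3: a pole of order 1; residue 499184/296595.

Denominator factor (v - 11/3): pole of order 1 at 11/3, modulus 11/3.
Denominator factor (v - 5/12)^3: pole of order 3 at 5/12, modulus 5/12.
The radius of convergence is the smallest modulus among the singular points: 5/12.
At the order-3 pole 5/12 set g(v) = (v - (5/12))^3*f(v) = (17*v**2/4 + 5*v/9 - 7/5)/(v - 11/3).
Order-3 pole: residue = g''(a)/2; g''(5/12) = -998368/296595, so the residue is -499184/296595.
At the order-1 pole 11/3 set g(v) = (v - (11/3))*f(v) = (17*v**2/4 + 5*v/9 - 7/5)/(v - 5/12)**3.
Simple pole: residue = g(a) at a = 11/3, which is 499184/296595.
List the singular points by increasing real part (a conjugate pair: the negative imaginary part first).


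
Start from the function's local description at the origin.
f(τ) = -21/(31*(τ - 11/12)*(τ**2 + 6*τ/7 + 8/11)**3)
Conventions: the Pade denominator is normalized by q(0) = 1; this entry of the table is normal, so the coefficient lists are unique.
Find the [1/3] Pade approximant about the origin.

Taylor coefficients needed (expand at 0): a_0 = 7623/3968, a_1 = -74547/15872, a_2 = 329157/111104, a_3 = 625592565/68440064, a_4 = -957502454949/42159079424.
Write the denominator as Q(τ) = 1 + q1*τ + q2*τ^2 + q3*τ^3. Requiring Q*f - P = O(τ^5) with deg P <= 1 kills the coefficients of τ^2..τ^4 in Q*f:
  τ^2: a_2 + q1*a_1 + q2*a_0 = 0, i.e. 329157/111104 + (-74547/15872)*q1 + (7623/3968)*q2 = 0.
  τ^3: a_3 + q1*a_2 + q2*a_1 + q3*a_0 = 0, i.e. 625592565/68440064 + (329157/111104)*q1 + (-74547/15872)*q2 + (7623/3968)*q3 = 0.
  τ^4: a_4 + q1*a_3 + q2*a_2 + q3*a_1 = 0, i.e. -957502454949/42159079424 + (625592565/68440064)*q1 + (329157/111104)*q2 + (-74547/15872)*q3 = 0.
Solving this linear system: q1 = 14986441/5215980, q2 = 24262631/4425680, q3 = 522217259/123919040.
The numerator is Q*f truncated at degree 1: P0 = a_0 = 7623/3968; P1 = a_1 + q1*a_0 = 36867369/44798720.

The Pade approximant has numerator coefficients [7623/3968, 36867369/44798720]; denominator coefficients [1, 14986441/5215980, 24262631/4425680, 522217259/123919040].


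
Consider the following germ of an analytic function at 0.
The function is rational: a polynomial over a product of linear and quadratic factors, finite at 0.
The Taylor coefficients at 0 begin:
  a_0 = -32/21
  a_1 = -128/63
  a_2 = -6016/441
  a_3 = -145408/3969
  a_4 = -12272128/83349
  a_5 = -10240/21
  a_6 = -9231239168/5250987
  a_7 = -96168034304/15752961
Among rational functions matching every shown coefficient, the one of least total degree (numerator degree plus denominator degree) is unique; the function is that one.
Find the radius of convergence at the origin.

The radius of convergence is 7/6 - (1/3)*sqrt(7).

No rational of total degree below 4 reproduces all 8 coefficients; solving the [0/4] Pade equations on them gives f(w) = -1/(2*(w + 3/4)**2*(w**2 - 7*w/3 + 7/12)), whose expansion matches every shown term.
Denominator factor (w**2 - 7*w/3 + 7/12): discriminant 28/9, real irrational roots 7/6 + (1/3)*sqrt(7) and 7/6 - (1/3)*sqrt(7); poles of order 1, moduli 7/6 + (1/3)*sqrt(7) and 7/6 - (1/3)*sqrt(7).
Denominator factor (w + 3/4)^2: pole of order 2 at -3/4, modulus 3/4.
The radius of convergence is the smallest modulus among the singular points: 7/6 - (1/3)*sqrt(7).


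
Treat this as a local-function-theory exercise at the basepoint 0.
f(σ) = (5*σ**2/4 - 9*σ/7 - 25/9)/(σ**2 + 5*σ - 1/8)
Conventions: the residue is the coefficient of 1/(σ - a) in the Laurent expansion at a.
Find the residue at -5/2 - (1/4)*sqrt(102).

The factor σ**2 + 5*σ - 1/8 splits as (σ - a)(σ - a') with a = -5/2 - (1/4)*sqrt(102), a' = -5/2 + (1/4)*sqrt(102). At the order-1 pole a set g(σ) = (σ - a)*f(σ) = [5*σ**2/4 - 9*σ/7 - 25/9] / (σ - a').
Simple pole: residue = g(a) at a = -5/2 - (1/4)*sqrt(102), which is -211/56 - (32695/102816)*sqrt(102).

The residue is -211/56 - (32695/102816)*sqrt(102).


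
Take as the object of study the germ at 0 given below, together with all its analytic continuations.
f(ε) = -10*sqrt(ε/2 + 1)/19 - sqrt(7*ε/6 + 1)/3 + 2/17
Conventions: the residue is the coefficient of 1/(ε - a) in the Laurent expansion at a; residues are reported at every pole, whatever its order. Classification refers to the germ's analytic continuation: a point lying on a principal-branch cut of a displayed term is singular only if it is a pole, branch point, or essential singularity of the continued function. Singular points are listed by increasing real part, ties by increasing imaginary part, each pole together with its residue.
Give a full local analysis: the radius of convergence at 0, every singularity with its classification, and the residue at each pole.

Radius of convergence at 0: 6/7.
At -2: an algebraic (square-root) branch point.
At -6/7: an algebraic (square-root) branch point.

Branch term (-10/19)*sqrt(1 - ε/(-2)): its argument vanishes at ε = -2, a square-root branch point, modulus 2.
Branch term (-1/3)*sqrt(1 - ε/(-6/7)): its argument vanishes at ε = -6/7, a square-root branch point, modulus 6/7.
The radius of convergence is the smallest modulus among the singular points: 6/7.
List the singular points by increasing real part (a conjugate pair: the negative imaginary part first).


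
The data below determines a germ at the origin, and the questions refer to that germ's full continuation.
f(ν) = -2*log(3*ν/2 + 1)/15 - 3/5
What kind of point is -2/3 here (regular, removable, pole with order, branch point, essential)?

The point is a logarithmic branch point.

The term (-2/15)*log(1 - ν/(-2/3)) has argument 1 - -2/3/(-2/3) = 0 at -2/3: a logarithmic (infinitely-sheeted) branch point; the remaining terms are analytic or single-valued there.


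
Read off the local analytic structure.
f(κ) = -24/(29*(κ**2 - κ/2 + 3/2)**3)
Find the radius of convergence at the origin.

The radius of convergence is (1/2)*sqrt(6).

Denominator factor (κ**2 - κ/2 + 3/2)^3: discriminant -23/4, complex-conjugate roots (1/4) + ((1/4)*sqrt(23))*i and (1/4) - ((1/4)*sqrt(23))*i; poles of order 3, moduli (1/2)*sqrt(6) and (1/2)*sqrt(6).
The radius of convergence is the smallest modulus among the singular points: (1/2)*sqrt(6).


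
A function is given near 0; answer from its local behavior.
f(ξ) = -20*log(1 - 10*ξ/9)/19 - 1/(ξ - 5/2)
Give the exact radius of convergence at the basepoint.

Denominator factor (ξ - 5/2): pole of order 1 at 5/2, modulus 5/2.
Branch term (-20/19)*log(1 - ξ/(9/10)): its argument vanishes at ξ = 9/10, a logarithmic branch point, modulus 9/10.
The radius of convergence is the smallest modulus among the singular points: 9/10.

The radius of convergence is 9/10.


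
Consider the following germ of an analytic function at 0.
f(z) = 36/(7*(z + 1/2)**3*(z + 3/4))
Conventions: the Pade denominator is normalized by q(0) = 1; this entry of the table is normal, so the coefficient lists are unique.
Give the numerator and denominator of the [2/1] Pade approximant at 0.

The Pade approximant has numerator coefficients [384/7, -26496/133, 6912/19]; denominator coefficients [1, 211/57].

Taylor coefficients needed (expand at 0): a_0 = 384/7, a_1 = -2816/7, a_2 = 38912/21, a_3 = -432128/63.
Write the denominator as Q(z) = 1 + q1*z. Requiring Q*f - P = O(z^4) with deg P <= 2 kills the coefficients of z^3..z^3 in Q*f:
  z^3: a_3 + q1*a_2 = 0, i.e. -432128/63 + (38912/21)*q1 = 0.
Solving this linear system: q1 = 211/57.
The numerator is Q*f truncated at degree 2: P0 = a_0 = 384/7; P1 = a_1 + q1*a_0 = -26496/133; P2 = a_2 + q1*a_1 = 6912/19.


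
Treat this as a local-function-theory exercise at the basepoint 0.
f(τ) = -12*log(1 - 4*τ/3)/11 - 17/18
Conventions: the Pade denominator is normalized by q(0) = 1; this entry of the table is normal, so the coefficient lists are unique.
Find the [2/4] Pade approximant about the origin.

Taylor coefficients needed (expand at 0): a_0 = -17/18, a_1 = 16/11, a_2 = 32/33, a_3 = 256/297, a_4 = 256/297, a_5 = 4096/4455, a_6 = 8192/8019.
Write the denominator as Q(τ) = 1 + q1*τ + q2*τ^2 + q3*τ^3 + q4*τ^4. Requiring Q*f - P = O(τ^7) with deg P <= 2 kills the coefficients of τ^3..τ^6 in Q*f:
  τ^3: a_3 + q1*a_2 + q2*a_1 + q3*a_0 = 0, i.e. 256/297 + (32/33)*q1 + (16/11)*q2 + (-17/18)*q3 = 0.
  τ^4: a_4 + q1*a_3 + q2*a_2 + q3*a_1 + q4*a_0 = 0, i.e. 256/297 + (256/297)*q1 + (32/33)*q2 + (16/11)*q3 + (-17/18)*q4 = 0.
  τ^5: a_5 + q1*a_4 + q2*a_3 + q3*a_2 + q4*a_1 = 0, i.e. 4096/4455 + (256/297)*q1 + (256/297)*q2 + (32/33)*q3 + (16/11)*q4 = 0.
  τ^6: a_6 + q1*a_5 + q2*a_4 + q3*a_3 + q4*a_2 = 0, i.e. 8192/8019 + (4096/4455)*q1 + (256/297)*q2 + (256/297)*q3 + (32/33)*q4 = 0.
Solving this linear system: q1 = -7706224/4670577, q2 = 12394208/23352885, q3 = 280064/7784295, q4 = 501248/70058655.
The numerator is Q*f truncated at degree 2: P0 = a_0 = -17/18; P1 = a_1 + q1*a_0 = 1393095032/462387123; P2 = a_2 + q1*a_1 + q2*a_0 = -4465462768/2311935615.

The Pade approximant has numerator coefficients [-17/18, 1393095032/462387123, -4465462768/2311935615]; denominator coefficients [1, -7706224/4670577, 12394208/23352885, 280064/7784295, 501248/70058655].


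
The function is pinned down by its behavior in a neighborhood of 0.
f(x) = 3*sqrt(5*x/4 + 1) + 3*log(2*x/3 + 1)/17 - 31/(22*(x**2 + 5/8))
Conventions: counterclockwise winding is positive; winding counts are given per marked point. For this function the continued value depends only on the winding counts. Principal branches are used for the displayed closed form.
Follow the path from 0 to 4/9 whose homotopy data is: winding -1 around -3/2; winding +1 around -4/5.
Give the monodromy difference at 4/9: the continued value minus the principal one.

Continued minus principal equals (-(2)*sqrt(14)) - ((6/17)*pi)*i.

The rational part is single-valued and drops out of the difference; each branch term changes only by its own monodromy.
(3)*sqrt(1 - x/(-4/5)): winding +1 is odd, the square root flips sign, contributing -2*(3)*sqrt(1 - (4/9)/(-4/5)) = -2*(3)*sqrt(14/9) = -(2)*sqrt(14).
(3/17)*log(1 - x/(-3/2)): each positive loop around -3/2 adds 2*pi*i to the log, so winding -1 contributes (3/17)*(-1)*2*pi*i = -(6/17)*pi*i.
Summing the contributions at x = 4/9 gives (-(2)*sqrt(14)) - ((6/17)*pi)*i.


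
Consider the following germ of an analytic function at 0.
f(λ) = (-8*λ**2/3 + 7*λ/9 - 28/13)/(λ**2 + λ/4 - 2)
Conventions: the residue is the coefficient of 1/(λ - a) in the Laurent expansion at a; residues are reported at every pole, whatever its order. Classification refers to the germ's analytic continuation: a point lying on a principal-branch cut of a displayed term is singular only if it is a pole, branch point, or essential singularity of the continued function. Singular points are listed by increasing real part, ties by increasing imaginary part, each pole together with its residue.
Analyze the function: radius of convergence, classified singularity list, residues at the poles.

Radius of convergence at 0: -1/8 + (1/8)*sqrt(129).
At -1/8 - (1/8)*sqrt(129): a pole of order 1; residue 13/18 + (7177/30186)*sqrt(129).
At -1/8 + (1/8)*sqrt(129): a pole of order 1; residue 13/18 - (7177/30186)*sqrt(129).

Denominator factor (λ**2 + λ/4 - 2): discriminant 129/16, real irrational roots -1/8 + (1/8)*sqrt(129) and -1/8 - (1/8)*sqrt(129); poles of order 1, moduli -1/8 + (1/8)*sqrt(129) and 1/8 + (1/8)*sqrt(129).
The radius of convergence is the smallest modulus among the singular points: -1/8 + (1/8)*sqrt(129).
The factor λ**2 + λ/4 - 2 splits as (λ - a)(λ - a') with a = -1/8 - (1/8)*sqrt(129), a' = -1/8 + (1/8)*sqrt(129). At the order-1 pole a set g(λ) = (λ - a)*f(λ) = [-8*λ**2/3 + 7*λ/9 - 28/13] / (λ - a').
Simple pole: residue = g(a) at a = -1/8 - (1/8)*sqrt(129), which is 13/18 + (7177/30186)*sqrt(129).
The factor λ**2 + λ/4 - 2 splits as (λ - a)(λ - a') with a = -1/8 + (1/8)*sqrt(129), a' = -1/8 - (1/8)*sqrt(129). At the order-1 pole a set g(λ) = (λ - a)*f(λ) = [-8*λ**2/3 + 7*λ/9 - 28/13] / (λ - a').
Simple pole: residue = g(a) at a = -1/8 + (1/8)*sqrt(129), which is 13/18 - (7177/30186)*sqrt(129).
List the singular points by increasing real part (a conjugate pair: the negative imaginary part first).


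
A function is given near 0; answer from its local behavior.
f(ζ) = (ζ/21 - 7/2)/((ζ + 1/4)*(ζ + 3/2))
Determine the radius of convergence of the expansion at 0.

Denominator factor (ζ + 3/2): pole of order 1 at -3/2, modulus 3/2.
Denominator factor (ζ + 1/4): pole of order 1 at -1/4, modulus 1/4.
The radius of convergence is the smallest modulus among the singular points: 1/4.

The radius of convergence is 1/4.


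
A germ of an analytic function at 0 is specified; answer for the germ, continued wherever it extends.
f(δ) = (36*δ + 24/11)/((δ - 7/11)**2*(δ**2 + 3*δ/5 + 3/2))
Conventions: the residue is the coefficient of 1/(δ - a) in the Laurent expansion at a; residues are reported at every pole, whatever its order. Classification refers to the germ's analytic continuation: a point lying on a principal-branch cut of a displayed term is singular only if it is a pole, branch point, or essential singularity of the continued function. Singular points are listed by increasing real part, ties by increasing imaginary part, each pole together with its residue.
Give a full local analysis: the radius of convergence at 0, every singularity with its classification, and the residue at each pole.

Radius of convergence at 0: 7/11.
At (-3/10) - ((1/10)*sqrt(141))*i: a pole of order 1; residue (-25867380/7656289) - ((220747780/359845583)*sqrt(141))*i.
At (-3/10) + ((1/10)*sqrt(141))*i: a pole of order 1; residue (-25867380/7656289) + ((220747780/359845583)*sqrt(141))*i.
At 7/11: a pole of order 2; residue 51734760/7656289.


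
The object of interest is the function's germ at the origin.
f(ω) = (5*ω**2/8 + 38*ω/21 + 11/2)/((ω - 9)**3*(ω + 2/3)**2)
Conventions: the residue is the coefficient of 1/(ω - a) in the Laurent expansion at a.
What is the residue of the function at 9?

The residue is 26253/9901934.

At the order-3 pole 9 set g(ω) = (ω - (9))^3*f(ω) = (5*ω**2/8 + 38*ω/21 + 11/2)/(ω + 2/3)**2.
Order-3 pole: residue = g''(a)/2; g''(9) = 26253/4950967, so the residue is 26253/9901934.


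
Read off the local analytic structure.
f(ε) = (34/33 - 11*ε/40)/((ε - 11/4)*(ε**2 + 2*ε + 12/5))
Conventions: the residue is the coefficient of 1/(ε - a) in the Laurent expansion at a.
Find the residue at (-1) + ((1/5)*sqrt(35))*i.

The factor ε**2 + 2*ε + 12/5 splits as (ε - a)(ε - a') with a = (-1) + ((1/5)*sqrt(35))*i, a' = (-1) - ((1/5)*sqrt(35))*i. At the order-1 pole a set g(ε) = (ε - a)*f(ε) = [(34/33 - 11*ε/40)/(ε - 11/4)] / (ε - a').
Simple pole: residue = g(a) at a = (-1) + ((1/5)*sqrt(35))*i, which is (-1447/163284) + ((46463/1904980)*sqrt(35))*i.

The residue is (-1447/163284) + ((46463/1904980)*sqrt(35))*i.


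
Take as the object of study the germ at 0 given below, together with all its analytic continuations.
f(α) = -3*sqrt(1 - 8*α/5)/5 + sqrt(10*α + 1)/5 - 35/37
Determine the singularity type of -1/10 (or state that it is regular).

The term (1/5)*sqrt(1 - α/(-1/10)) has argument 1 - -1/10/(-1/10) = 0 at -1/10: a square-root (algebraic, two-sheeted) branch point; the remaining terms are analytic or single-valued there.

The point is an algebraic (square-root) branch point.


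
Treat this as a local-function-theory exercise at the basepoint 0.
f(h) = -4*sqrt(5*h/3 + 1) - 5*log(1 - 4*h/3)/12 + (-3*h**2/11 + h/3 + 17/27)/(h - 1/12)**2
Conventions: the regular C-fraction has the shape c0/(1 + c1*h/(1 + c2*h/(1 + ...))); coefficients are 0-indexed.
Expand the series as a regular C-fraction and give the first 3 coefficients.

Taylor coefficients (expand at 0): a_0 = 260/3, a_1 = 19991/9, a_2 = 23927797/594.
c0 = a_0 = 260/3. Peel one level at a time: if S = 1 + c*h/S' with S'(0) = 1, then c is the h-coefficient of S and S' = c*h/(S - 1).
S_1 = c0/f = 1 + (-19991/780)*h + (1285427281/6692400)*h^2 + ...; c1 = -19991/780.
S_2 = c1*h/(S_1 - 1) = 1 + (1285427281/171522780)*h + ...; c2 = 1285427281/171522780.

The regular C-fraction coefficients are [260/3, -19991/780, 1285427281/171522780].


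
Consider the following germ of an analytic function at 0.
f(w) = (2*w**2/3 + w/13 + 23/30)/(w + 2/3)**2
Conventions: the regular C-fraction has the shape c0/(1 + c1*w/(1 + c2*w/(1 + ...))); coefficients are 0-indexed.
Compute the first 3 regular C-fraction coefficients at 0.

The regular C-fraction coefficients are [69/40, 867/299, -389609/1036932].

Taylor coefficients (expand at 0): a_0 = 69/40, a_1 = -2601/520, a_2 = 26259/2080.
c0 = a_0 = 69/40. Peel one level at a time: if S = 1 + c*w/S' with S'(0) = 1, then c is the w-coefficient of S and S' = c*w/(S - 1).
S_1 = c0/f = 1 + (867/299)*w + (389609/357604)*w^2 + ...; c1 = 867/299.
S_2 = c1*w/(S_1 - 1) = 1 + (-389609/1036932)*w + ...; c2 = -389609/1036932.


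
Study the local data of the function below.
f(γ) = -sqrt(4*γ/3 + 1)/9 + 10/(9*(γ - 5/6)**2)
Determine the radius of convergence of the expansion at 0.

The radius of convergence is 3/4.

Denominator factor (γ - 5/6)^2: pole of order 2 at 5/6, modulus 5/6.
Branch term (-1/9)*sqrt(1 - γ/(-3/4)): its argument vanishes at γ = -3/4, a square-root branch point, modulus 3/4.
The radius of convergence is the smallest modulus among the singular points: 3/4.


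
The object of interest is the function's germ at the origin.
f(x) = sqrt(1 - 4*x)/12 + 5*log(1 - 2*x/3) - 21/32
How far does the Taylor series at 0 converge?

Branch term (1/12)*sqrt(1 - x/(1/4)): its argument vanishes at x = 1/4, a square-root branch point, modulus 1/4.
Branch term (5)*log(1 - x/(3/2)): its argument vanishes at x = 3/2, a logarithmic branch point, modulus 3/2.
The radius of convergence is the smallest modulus among the singular points: 1/4.

The radius of convergence is 1/4.


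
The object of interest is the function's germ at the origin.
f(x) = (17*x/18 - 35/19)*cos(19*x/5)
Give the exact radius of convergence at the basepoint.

The factor cos(19*x/5) is entire and contributes no finite singular point.
The polynomial part has no poles.
No finite singular points: the Taylor series at 0 converges everywhere.

The radius of convergence is infinite.


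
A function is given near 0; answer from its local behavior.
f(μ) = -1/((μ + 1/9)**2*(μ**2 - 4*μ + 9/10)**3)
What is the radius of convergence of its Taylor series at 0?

Denominator factor (μ + 1/9)^2: pole of order 2 at -1/9, modulus 1/9.
Denominator factor (μ**2 - 4*μ + 9/10)^3: discriminant 62/5, real irrational roots 2 + (1/10)*sqrt(310) and 2 - (1/10)*sqrt(310); poles of order 3, moduli 2 + (1/10)*sqrt(310) and 2 - (1/10)*sqrt(310).
The radius of convergence is the smallest modulus among the singular points: 1/9.

The radius of convergence is 1/9.


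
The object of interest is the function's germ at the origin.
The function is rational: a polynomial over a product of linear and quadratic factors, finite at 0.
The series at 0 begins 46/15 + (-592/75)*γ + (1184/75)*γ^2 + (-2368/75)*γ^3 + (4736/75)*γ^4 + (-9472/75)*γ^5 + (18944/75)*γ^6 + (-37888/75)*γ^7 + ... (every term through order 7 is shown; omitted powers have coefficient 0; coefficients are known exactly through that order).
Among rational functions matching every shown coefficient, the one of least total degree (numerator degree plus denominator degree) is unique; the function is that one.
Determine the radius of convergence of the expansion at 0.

No rational of total degree below 2 reproduces all 8 coefficients; solving the [1/1] Pade equations on them gives f(γ) = (23/15 - 22*γ/25)/(γ + 1/2), whose expansion matches every shown term.
Denominator factor (γ + 1/2): pole of order 1 at -1/2, modulus 1/2.
The radius of convergence is the smallest modulus among the singular points: 1/2.

The radius of convergence is 1/2.


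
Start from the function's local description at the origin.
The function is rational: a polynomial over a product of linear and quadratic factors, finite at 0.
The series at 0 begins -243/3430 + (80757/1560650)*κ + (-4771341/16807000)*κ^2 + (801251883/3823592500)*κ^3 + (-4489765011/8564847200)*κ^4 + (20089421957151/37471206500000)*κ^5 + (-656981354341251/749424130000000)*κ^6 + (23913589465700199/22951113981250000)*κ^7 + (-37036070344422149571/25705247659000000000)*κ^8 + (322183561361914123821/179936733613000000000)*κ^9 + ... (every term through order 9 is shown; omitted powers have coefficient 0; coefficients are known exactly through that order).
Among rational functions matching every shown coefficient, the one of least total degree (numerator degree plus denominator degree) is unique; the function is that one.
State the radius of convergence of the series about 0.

The radius of convergence is -11/12 + (1/12)*sqrt(457).

No rational of total degree below 8 reproduces all 10 coefficients; solving the [2/6] Pade equations on them gives f(κ) = (-19*κ**2/9 + 5*κ/13 - 15/14)/((κ - 5/3)**2*(κ**2 - 11*κ/6 - 7/3)**2), whose expansion matches every shown term.
Denominator factor (κ - 5/3)^2: pole of order 2 at 5/3, modulus 5/3.
Denominator factor (κ**2 - 11*κ/6 - 7/3)^2: discriminant 457/36, real irrational roots 11/12 + (1/12)*sqrt(457) and 11/12 - (1/12)*sqrt(457); poles of order 2, moduli 11/12 + (1/12)*sqrt(457) and -11/12 + (1/12)*sqrt(457).
The radius of convergence is the smallest modulus among the singular points: -11/12 + (1/12)*sqrt(457).


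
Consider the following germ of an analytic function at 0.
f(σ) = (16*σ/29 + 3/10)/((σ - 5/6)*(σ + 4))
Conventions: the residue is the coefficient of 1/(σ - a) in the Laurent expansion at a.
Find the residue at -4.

The residue is 1659/4205.

At the order-1 pole -4 set g(σ) = (σ - (-4))*f(σ) = (16*σ/29 + 3/10)/(σ - 5/6).
Simple pole: residue = g(a) at a = -4, which is 1659/4205.


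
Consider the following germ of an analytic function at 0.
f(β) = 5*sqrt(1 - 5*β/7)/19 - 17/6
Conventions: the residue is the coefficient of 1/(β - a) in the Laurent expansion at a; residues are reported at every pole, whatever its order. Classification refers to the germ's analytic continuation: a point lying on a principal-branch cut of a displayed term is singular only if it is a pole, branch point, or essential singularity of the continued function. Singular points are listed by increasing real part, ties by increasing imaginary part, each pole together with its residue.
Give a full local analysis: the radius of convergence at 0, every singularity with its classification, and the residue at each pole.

Branch term (5/19)*sqrt(1 - β/(7/5)): its argument vanishes at β = 7/5, a square-root branch point, modulus 7/5.
The radius of convergence is the smallest modulus among the singular points: 7/5.

Radius of convergence at 0: 7/5.
At 7/5: an algebraic (square-root) branch point.


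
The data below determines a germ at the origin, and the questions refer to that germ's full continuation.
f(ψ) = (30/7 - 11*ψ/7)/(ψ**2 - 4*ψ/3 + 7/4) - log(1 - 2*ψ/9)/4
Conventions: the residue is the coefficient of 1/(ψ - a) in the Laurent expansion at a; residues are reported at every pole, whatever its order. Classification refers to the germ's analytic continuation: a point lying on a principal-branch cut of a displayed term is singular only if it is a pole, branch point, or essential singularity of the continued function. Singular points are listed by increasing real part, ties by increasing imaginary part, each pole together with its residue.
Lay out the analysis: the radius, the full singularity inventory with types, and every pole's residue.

Denominator factor (ψ**2 - 4*ψ/3 + 7/4): discriminant -47/9, complex-conjugate roots (2/3) + ((1/6)*sqrt(47))*i and (2/3) - ((1/6)*sqrt(47))*i; poles of order 1, moduli (1/2)*sqrt(7) and (1/2)*sqrt(7).
Branch term (-1/4)*log(1 - ψ/(9/2)): its argument vanishes at ψ = 9/2, a logarithmic branch point, modulus 9/2.
The radius of convergence is the smallest modulus among the singular points: (1/2)*sqrt(7).
The branch term is analytic at (2/3) - ((1/6)*sqrt(47))*i and contributes nothing to the residue; only the rational part matters.
The factor ψ**2 - 4*ψ/3 + 7/4 splits as (ψ - a)(ψ - a') with a = (2/3) - ((1/6)*sqrt(47))*i, a' = (2/3) + ((1/6)*sqrt(47))*i. At the order-1 pole a set g(ψ) = (ψ - a)*(rational part) = [30/7 - 11*ψ/7] / (ψ - a').
Simple pole: residue = g(a) at a = (2/3) - ((1/6)*sqrt(47))*i, which is (-11/14) + ((68/329)*sqrt(47))*i.
The branch term is analytic at (2/3) + ((1/6)*sqrt(47))*i and contributes nothing to the residue; only the rational part matters.
The factor ψ**2 - 4*ψ/3 + 7/4 splits as (ψ - a)(ψ - a') with a = (2/3) + ((1/6)*sqrt(47))*i, a' = (2/3) - ((1/6)*sqrt(47))*i. At the order-1 pole a set g(ψ) = (ψ - a)*(rational part) = [30/7 - 11*ψ/7] / (ψ - a').
Simple pole: residue = g(a) at a = (2/3) + ((1/6)*sqrt(47))*i, which is (-11/14) - ((68/329)*sqrt(47))*i.
List the singular points by increasing real part (a conjugate pair: the negative imaginary part first).

Radius of convergence at 0: (1/2)*sqrt(7).
At (2/3) - ((1/6)*sqrt(47))*i: a pole of order 1; residue (-11/14) + ((68/329)*sqrt(47))*i.
At (2/3) + ((1/6)*sqrt(47))*i: a pole of order 1; residue (-11/14) - ((68/329)*sqrt(47))*i.
At 9/2: a logarithmic branch point.


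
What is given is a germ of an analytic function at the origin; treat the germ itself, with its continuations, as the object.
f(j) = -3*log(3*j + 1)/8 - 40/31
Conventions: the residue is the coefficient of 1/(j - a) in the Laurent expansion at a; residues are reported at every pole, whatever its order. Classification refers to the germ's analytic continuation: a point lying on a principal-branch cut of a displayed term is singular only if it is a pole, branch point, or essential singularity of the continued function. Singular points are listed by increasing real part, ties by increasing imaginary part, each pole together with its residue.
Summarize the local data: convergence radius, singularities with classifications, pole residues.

Radius of convergence at 0: 1/3.
At -1/3: a logarithmic branch point.

Branch term (-3/8)*log(1 - j/(-1/3)): its argument vanishes at j = -1/3, a logarithmic branch point, modulus 1/3.
The radius of convergence is the smallest modulus among the singular points: 1/3.


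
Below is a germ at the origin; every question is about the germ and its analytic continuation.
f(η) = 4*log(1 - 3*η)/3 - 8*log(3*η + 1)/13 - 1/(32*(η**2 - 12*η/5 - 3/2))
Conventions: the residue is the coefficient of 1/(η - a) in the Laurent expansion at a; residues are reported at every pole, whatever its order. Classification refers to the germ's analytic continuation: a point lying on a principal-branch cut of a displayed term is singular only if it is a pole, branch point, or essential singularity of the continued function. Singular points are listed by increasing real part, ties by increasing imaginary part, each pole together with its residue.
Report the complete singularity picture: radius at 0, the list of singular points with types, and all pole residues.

Denominator factor (η**2 - 12*η/5 - 3/2): discriminant 294/25, real irrational roots 6/5 + (7/10)*sqrt(6) and 6/5 - (7/10)*sqrt(6); poles of order 1, moduli 6/5 + (7/10)*sqrt(6) and -6/5 + (7/10)*sqrt(6).
Branch term (4/3)*log(1 - η/(1/3)): its argument vanishes at η = 1/3, a logarithmic branch point, modulus 1/3.
Branch term (-8/13)*log(1 - η/(-1/3)): its argument vanishes at η = -1/3, a logarithmic branch point, modulus 1/3.
The radius of convergence is the smallest modulus among the singular points: 1/3.
The branch terms are analytic at 6/5 - (7/10)*sqrt(6) and contribute nothing to the residue; only the rational part matters.
The factor η**2 - 12*η/5 - 3/2 splits as (η - a)(η - a') with a = 6/5 - (7/10)*sqrt(6), a' = 6/5 + (7/10)*sqrt(6). At the order-1 pole a set g(η) = (η - a)*(rational part) = [-1/32] / (η - a').
Simple pole: residue = g(a) at a = 6/5 - (7/10)*sqrt(6), which is (5/1344)*sqrt(6).
The branch terms are analytic at 6/5 + (7/10)*sqrt(6) and contribute nothing to the residue; only the rational part matters.
The factor η**2 - 12*η/5 - 3/2 splits as (η - a)(η - a') with a = 6/5 + (7/10)*sqrt(6), a' = 6/5 - (7/10)*sqrt(6). At the order-1 pole a set g(η) = (η - a)*(rational part) = [-1/32] / (η - a').
Simple pole: residue = g(a) at a = 6/5 + (7/10)*sqrt(6), which is -(5/1344)*sqrt(6).
List the singular points by increasing real part (a conjugate pair: the negative imaginary part first).

Radius of convergence at 0: 1/3.
At 6/5 - (7/10)*sqrt(6): a pole of order 1; residue (5/1344)*sqrt(6).
At -1/3: a logarithmic branch point.
At 1/3: a logarithmic branch point.
At 6/5 + (7/10)*sqrt(6): a pole of order 1; residue -(5/1344)*sqrt(6).


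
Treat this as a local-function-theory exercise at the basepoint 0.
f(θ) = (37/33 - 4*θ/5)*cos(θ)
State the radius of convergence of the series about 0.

The radius of convergence is infinite.

The factor cos(θ) is entire and contributes no finite singular point.
The polynomial part has no poles.
No finite singular points: the Taylor series at 0 converges everywhere.


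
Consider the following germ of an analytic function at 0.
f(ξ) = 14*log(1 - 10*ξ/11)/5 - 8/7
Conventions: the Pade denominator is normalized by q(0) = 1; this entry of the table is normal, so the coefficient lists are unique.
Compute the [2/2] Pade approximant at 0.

The Pade approximant has numerator coefficients [-8/7, -116/77, 2540/2541]; denominator coefficients [1, -10/11, 50/363].

Taylor coefficients needed (expand at 0): a_0 = -8/7, a_1 = -28/11, a_2 = -140/121, a_3 = -2800/3993, a_4 = -7000/14641.
Write the denominator as Q(ξ) = 1 + q1*ξ + q2*ξ^2. Requiring Q*f - P = O(ξ^5) with deg P <= 2 kills the coefficients of ξ^3..ξ^4 in Q*f:
  ξ^3: a_3 + q1*a_2 + q2*a_1 = 0, i.e. -2800/3993 + (-140/121)*q1 + (-28/11)*q2 = 0.
  ξ^4: a_4 + q1*a_3 + q2*a_2 = 0, i.e. -7000/14641 + (-2800/3993)*q1 + (-140/121)*q2 = 0.
Solving this linear system: q1 = -10/11, q2 = 50/363.
The numerator is Q*f truncated at degree 2: P0 = a_0 = -8/7; P1 = a_1 + q1*a_0 = -116/77; P2 = a_2 + q1*a_1 + q2*a_0 = 2540/2541.


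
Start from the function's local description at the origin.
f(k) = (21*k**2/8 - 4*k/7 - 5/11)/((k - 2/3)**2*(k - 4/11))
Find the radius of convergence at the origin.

The radius of convergence is 4/11.

Denominator factor (k - 4/11): pole of order 1 at 4/11, modulus 4/11.
Denominator factor (k - 2/3)^2: pole of order 2 at 2/3, modulus 2/3.
The radius of convergence is the smallest modulus among the singular points: 4/11.


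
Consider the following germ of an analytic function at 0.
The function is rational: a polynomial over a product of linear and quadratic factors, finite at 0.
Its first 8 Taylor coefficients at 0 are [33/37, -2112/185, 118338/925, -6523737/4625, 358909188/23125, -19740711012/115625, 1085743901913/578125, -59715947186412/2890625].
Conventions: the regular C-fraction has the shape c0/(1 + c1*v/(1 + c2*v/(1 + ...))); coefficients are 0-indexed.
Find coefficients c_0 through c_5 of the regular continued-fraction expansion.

The regular C-fraction coefficients are [33/37, 64/5, -51/32, 691/544, -968/11747, 561/1382].

Taylor coefficients (read off): a_0 = 33/37, a_1 = -2112/185, a_2 = 118338/925, a_3 = -6523737/4625, a_4 = 358909188/23125, a_5 = -19740711012/115625.
c0 = a_0 = 33/37. Peel one level at a time: if S = 1 + c*v/S' with S'(0) = 1, then c is the v-coefficient of S and S' = c*v/(S - 1).
S_1 = c0/f = 1 + (64/5)*v + (102/5)*v^2 + ...; c1 = 64/5.
S_2 = c1*v/(S_1 - 1) = 1 + (-51/32)*v + (2073/1024)*v^2 + ...; c2 = -51/32.
S_3 = c2*v/(S_2 - 1) = 1 + (691/544)*v + (121/1156)*v^2 + ...; c3 = 691/544.
S_4 = c3*v/(S_3 - 1) = 1 + (-968/11747)*v + (15972/477481)*v^2 + ...; c4 = -968/11747.
S_5 = c4*v/(S_4 - 1) = 1 + (561/1382)*v + ...; c5 = 561/1382.


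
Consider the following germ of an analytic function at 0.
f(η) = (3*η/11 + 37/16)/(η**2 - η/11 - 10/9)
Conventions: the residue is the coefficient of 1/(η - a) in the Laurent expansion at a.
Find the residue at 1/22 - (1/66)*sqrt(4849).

The factor η**2 - η/11 - 10/9 splits as (η - a)(η - a') with a = 1/22 - (1/66)*sqrt(4849), a' = 1/22 + (1/66)*sqrt(4849). At the order-1 pole a set g(η) = (η - a)*f(η) = [3*η/11 + 37/16] / (η - a').
Simple pole: residue = g(a) at a = 1/22 - (1/66)*sqrt(4849), which is 3/22 - (13503/853424)*sqrt(4849).

The residue is 3/22 - (13503/853424)*sqrt(4849).


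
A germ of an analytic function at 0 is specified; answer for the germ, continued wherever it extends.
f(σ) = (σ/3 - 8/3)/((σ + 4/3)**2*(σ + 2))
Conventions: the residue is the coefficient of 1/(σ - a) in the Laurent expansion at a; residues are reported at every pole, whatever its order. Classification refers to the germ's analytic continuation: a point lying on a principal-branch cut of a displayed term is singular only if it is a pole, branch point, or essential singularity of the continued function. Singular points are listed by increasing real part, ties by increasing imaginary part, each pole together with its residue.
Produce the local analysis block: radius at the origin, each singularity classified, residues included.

Radius of convergence at 0: 4/3.
At -2: a pole of order 1; residue -15/2.
At -4/3: a pole of order 2; residue 15/2.

Denominator factor (σ + 2): pole of order 1 at -2, modulus 2.
Denominator factor (σ + 4/3)^2: pole of order 2 at -4/3, modulus 4/3.
The radius of convergence is the smallest modulus among the singular points: 4/3.
At the order-1 pole -2 set g(σ) = (σ - (-2))*f(σ) = (σ/3 - 8/3)/(σ + 4/3)**2.
Simple pole: residue = g(a) at a = -2, which is -15/2.
At the order-2 pole -4/3 set g(σ) = (σ - (-4/3))^2*f(σ) = (σ/3 - 8/3)/(σ + 2).
Order-2 pole: residue = g'(a); g'(-4/3) = 15/2, so the residue is 15/2.
List the singular points by increasing real part (a conjugate pair: the negative imaginary part first).


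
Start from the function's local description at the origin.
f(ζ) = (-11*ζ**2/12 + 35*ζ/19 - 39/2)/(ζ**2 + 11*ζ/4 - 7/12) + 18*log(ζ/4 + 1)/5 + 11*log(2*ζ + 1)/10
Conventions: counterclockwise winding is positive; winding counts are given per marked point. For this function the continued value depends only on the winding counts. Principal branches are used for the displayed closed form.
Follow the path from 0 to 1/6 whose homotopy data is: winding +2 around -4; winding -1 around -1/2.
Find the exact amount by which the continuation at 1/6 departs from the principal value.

Continued minus principal equals (61/5)*pi*i.

The rational part is single-valued and drops out of the difference; each branch term changes only by its own monodromy.
(11/10)*log(1 - ζ/(-1/2)): each positive loop around -1/2 adds 2*pi*i to the log, so winding -1 contributes (11/10)*(-1)*2*pi*i = -(11/5)*pi*i.
(18/5)*log(1 - ζ/(-4)): each positive loop around -4 adds 2*pi*i to the log, so winding +2 contributes (18/5)*(2)*2*pi*i = (72/5)*pi*i.
Summing the contributions at ζ = 1/6 gives (61/5)*pi*i.


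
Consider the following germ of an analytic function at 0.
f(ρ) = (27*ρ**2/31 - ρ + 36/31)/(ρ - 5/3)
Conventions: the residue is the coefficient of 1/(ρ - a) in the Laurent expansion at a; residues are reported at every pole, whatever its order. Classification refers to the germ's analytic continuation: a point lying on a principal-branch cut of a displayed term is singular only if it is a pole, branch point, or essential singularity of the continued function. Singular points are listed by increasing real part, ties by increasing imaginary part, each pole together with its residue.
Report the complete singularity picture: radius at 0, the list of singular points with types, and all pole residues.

Denominator factor (ρ - 5/3): pole of order 1 at 5/3, modulus 5/3.
The radius of convergence is the smallest modulus among the singular points: 5/3.
At the order-1 pole 5/3 set g(ρ) = (ρ - (5/3))*f(ρ) = 27*ρ**2/31 - ρ + 36/31.
Simple pole: residue = g(a) at a = 5/3, which is 178/93.

Radius of convergence at 0: 5/3.
At 5/3: a pole of order 1; residue 178/93.
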